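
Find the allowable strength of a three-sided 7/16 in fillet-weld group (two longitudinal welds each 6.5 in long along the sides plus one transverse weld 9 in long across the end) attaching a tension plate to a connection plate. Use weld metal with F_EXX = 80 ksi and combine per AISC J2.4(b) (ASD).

R_n/Ω ≈ 182 kip

t_e = 0.707 × 0.4375 = 0.3093 in.
R_nwl = 0.6 × 80 × 0.3093 × 13 = 193 kip (longitudinal, 2 welds).
R_nwt = 0.6 × 80 × 0.3093 × 9 = 133.6 kip (transverse, base value).
(i) R_nwl + R_nwt = 326.6 kip; (ii) 0.85 R_nwl + 1.5 R_nwt = 364.5 kip.
R_n = max = 364.5 kip [governs: (ii)]; R_n/Ω = 182.2 kip.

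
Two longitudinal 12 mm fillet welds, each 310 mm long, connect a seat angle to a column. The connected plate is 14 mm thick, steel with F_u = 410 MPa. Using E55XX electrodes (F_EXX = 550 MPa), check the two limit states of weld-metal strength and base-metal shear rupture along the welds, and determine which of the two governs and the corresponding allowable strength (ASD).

R_n/Ω ≈ 868 kN (weld metal governs)

t_e = 0.707 × 12 = 8.484 mm; L = 620 mm.
Weld metal: R_n/Ω = (1/2.0) × 0.6 × 550 × 8.484 × 620 × 10⁻³ = 867.9 kN.
Base metal (shear rupture): R_n/Ω = (1/2.0) × 0.6 × 410 × 14 × 620 × 10⁻³ = 1068 kN.
Governing: weld metal.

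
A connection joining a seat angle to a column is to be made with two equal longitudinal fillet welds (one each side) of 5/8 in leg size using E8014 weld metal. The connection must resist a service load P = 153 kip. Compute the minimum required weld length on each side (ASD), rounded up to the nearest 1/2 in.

E80XX → F_EXX = 80 ksi.
Throat t_e = 0.707 × 0.625 = 0.4419 in.
r_n/Ω = (0.6 × 80 × 0.4419) / 2.0 = 10.6 kip/in.
L_req = P / (r_n/Ω) = 153 / 10.6 = 14.43 in total.
Per side: 14.43 / 2 = 7.214 in.
Round up → use L = 7.5 in on each side.

L = 7.5 in on each side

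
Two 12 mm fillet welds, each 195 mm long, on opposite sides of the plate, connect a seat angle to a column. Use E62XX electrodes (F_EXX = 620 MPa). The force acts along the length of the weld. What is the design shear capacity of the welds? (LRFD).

Effective throat t_e = 0.707 × 12 = 8.484 mm.
Total length L = 390 mm; A_we = 8.484 × 390 = 3309 mm².
F_nw = 0.6 F_EXX = 0.6 × 620 = 372 MPa.
φR_n = 0.75 × 372 × 3309 × 10⁻³ = 923.1 kN.

φR_n ≈ 923 kN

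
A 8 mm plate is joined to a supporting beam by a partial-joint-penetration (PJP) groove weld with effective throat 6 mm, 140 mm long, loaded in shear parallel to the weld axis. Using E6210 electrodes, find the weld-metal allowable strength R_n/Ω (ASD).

R_n/Ω ≈ 156 kN

E62XX → F_EXX = 620 MPa.
Effective throat (given) t_e = 6 mm.
A_we = 6 × 140 = 840 mm².
F_nw = 0.6 F_EXX = 372 MPa.
R_n/Ω = (372 × 840) / 2.0 × 10⁻³ = 156.2 kN.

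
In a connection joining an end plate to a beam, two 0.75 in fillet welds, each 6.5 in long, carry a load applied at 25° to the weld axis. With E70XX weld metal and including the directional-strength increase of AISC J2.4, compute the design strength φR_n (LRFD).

E70XX → F_EXX = 70 ksi.
t_e = 0.707 × 0.75 = 0.5302 in; A_we = 0.5302 × 13 = 6.893 in².
Directional factor: 1.0 + 0.5 sin^1.5(25°) = 1.137.
F_nw = 0.6 × 70 × 1.137 = 47.77 ksi.
φR_n = 0.75 × 47.77 × 6.893 = 247 kip.

φR_n ≈ 247 kip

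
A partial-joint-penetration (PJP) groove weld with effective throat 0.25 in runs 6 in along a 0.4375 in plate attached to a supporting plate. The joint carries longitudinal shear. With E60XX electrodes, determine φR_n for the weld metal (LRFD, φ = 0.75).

E60XX → F_EXX = 60 ksi.
Effective throat (given) t_e = 0.25 in.
A_we = 0.25 × 6 = 1.5 in².
F_nw = 0.6 F_EXX = 36 ksi.
φR_n = 0.75 × 36 × 1.5 = 40.5 kips.

φR_n ≈ 40.5 kips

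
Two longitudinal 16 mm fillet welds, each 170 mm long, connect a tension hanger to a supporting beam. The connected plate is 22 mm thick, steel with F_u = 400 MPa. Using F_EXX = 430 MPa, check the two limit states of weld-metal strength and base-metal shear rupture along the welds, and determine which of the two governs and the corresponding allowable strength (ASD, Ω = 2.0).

t_e = 0.707 × 16 = 11.31 mm; L = 340 mm.
Weld metal: R_n/Ω = (1/2.0) × 0.6 × 430 × 11.31 × 340 × 10⁻³ = 496.1 kN.
Base metal (shear rupture): R_n/Ω = (1/2.0) × 0.6 × 400 × 22 × 340 × 10⁻³ = 897.6 kN.
Governing: weld metal.

R_n/Ω ≈ 496 kN (weld metal governs)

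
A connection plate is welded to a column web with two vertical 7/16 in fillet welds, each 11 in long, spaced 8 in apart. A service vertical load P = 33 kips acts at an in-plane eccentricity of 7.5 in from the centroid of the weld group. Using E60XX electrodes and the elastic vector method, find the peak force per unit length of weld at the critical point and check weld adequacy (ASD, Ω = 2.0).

E60XX → F_EXX = 60 ksi.
Total weld length L_w = 22 in. Treat welds as unit-width lines.
Polar moment about centroid: J = 2[d³/12 + d(b/2)²] = 2[11³/12 + 11×4²] = 573.8 in³.
Direct shear f_v = P/L_w = 33 / 22 = 1.5 kip/in (vertical).
Torsion M = P·e = 33 × 7.5 = 247.5 kip·in.
Critical point at (x, y) = (4, 5.5) from centroid. f_tx = M·y/J = 2.372 kip/in; f_ty = M·x/J = 1.725 kip/in.
Resultant f_max = √[f_tx² + (f_v + f_ty)²] = √[2.372² + (1.5 + 1.725)²] = 4.004 kip/in.
Capacity per unit length: r_n/Ω = (1/2.0) × 0.6 × 60 × (0.707 × 0.4375) = 5.568 kip/in.
4.004 ≤ 5.568 → adequate.

f_max ≈ 4 kip/in; adequate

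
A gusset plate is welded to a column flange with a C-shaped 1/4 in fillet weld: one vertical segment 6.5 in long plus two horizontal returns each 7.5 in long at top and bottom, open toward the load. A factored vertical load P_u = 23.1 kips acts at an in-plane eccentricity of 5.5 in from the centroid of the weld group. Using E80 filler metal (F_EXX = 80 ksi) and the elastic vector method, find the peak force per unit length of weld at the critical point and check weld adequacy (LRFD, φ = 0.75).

Total weld length L_w = 21.5 in. Treat welds as unit-width lines.
Centroid: x̄ = 2×7.5×3.75 / 21.5 = 2.616 in from the vertical weld.
Polar moment about centroid: J = I_x + I_y = [6.5³/12 + 2×7.5×3.25²] + [6.5×2.616² + 2(7.5³/12 + 7.5×1.134²)] = 315.4 in³.
Direct shear f_v = P/L_w = 23.1 / 21.5 = 1.074 kip/in (vertical).
Torsion M = P·e = 23.1 × 5.5 = 127.05 kip·in.
Critical point at (x, y) = (4.884, 3.25) from centroid. f_tx = M·y/J = 1.309 kip/in; f_ty = M·x/J = 1.967 kip/in.
Resultant f_max = √[f_tx² + (f_v + f_ty)²] = √[1.309² + (1.074 + 1.967)²] = 3.311 kip/in.
Capacity per unit length: φr_n = 0.75 × 0.6 × 80 × (0.707 × 0.25) = 6.363 kip/in.
3.311 ≤ 6.363 → adequate.

f_max ≈ 3.31 kip/in; adequate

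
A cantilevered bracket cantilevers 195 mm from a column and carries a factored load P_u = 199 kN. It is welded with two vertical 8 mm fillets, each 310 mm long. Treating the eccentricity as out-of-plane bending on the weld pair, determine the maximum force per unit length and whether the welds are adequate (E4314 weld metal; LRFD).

f_max ≈ 1250 N/mm; NOT adequate

E43XX → F_EXX = 430 MPa.
L_w = 2 × 310 = 620 mm; section modulus (unit throat) S = 2 × L²/6 = 32030 mm².
Direct shear f_v = P/L_w = 199×10³/620 = 321 N/mm.
Moment M = P × e = 199×10³ × 195 = 38805000 N·mm; bending f_b = M/S = 1211 N/mm.
f_max = √(f_v² + f_b²) = √(321² + 1211²) = 1253 N/mm.
φr_n = 0.75 × 0.6 × 430 × (0.707 × 8) = 1094 N/mm → NOT adequate.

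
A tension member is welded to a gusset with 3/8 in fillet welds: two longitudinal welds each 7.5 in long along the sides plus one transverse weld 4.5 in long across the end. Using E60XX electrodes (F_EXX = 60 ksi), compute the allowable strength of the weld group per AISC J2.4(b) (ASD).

R_n/Ω ≈ 93.1 kips

t_e = 0.707 × 0.375 = 0.2651 in.
R_nwl = 0.6 × 60 × 0.2651 × 15 = 143.2 kips (longitudinal, 2 welds).
R_nwt = 0.6 × 60 × 0.2651 × 4.5 = 42.95 kips (transverse, base value).
(i) R_nwl + R_nwt = 186.1 kips; (ii) 0.85 R_nwl + 1.5 R_nwt = 186.1 kips.
R_n = max = 186.1 kips [governs: (ii)]; R_n/Ω = 93.06 kips.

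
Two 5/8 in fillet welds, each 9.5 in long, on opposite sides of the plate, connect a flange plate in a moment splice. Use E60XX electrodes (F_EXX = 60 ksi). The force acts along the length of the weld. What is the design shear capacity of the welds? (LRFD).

Effective throat t_e = 0.707 × 0.625 = 0.4419 in.
Total length L = 19 in; A_we = 0.4419 × 19 = 8.396 in².
F_nw = 0.6 F_EXX = 0.6 × 60 = 36 ksi.
φR_n = 0.75 × 36 × 8.396 = 226.7 kips.

φR_n ≈ 227 kips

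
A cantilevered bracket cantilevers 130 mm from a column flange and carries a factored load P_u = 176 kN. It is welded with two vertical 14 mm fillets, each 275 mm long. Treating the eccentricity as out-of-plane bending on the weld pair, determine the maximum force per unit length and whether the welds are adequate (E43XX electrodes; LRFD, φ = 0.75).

f_max ≈ 962 N/mm; adequate

E43XX → F_EXX = 430 MPa.
L_w = 2 × 275 = 550 mm; section modulus (unit throat) S = 2 × L²/6 = 25210 mm².
Direct shear f_v = P/L_w = 176×10³/550 = 320 N/mm.
Moment M = P × e = 176×10³ × 130 = 22880000 N·mm; bending f_b = M/S = 907.6 N/mm.
f_max = √(f_v² + f_b²) = √(320² + 907.6²) = 962.4 N/mm.
φr_n = 0.75 × 0.6 × 430 × (0.707 × 14) = 1915 N/mm → adequate.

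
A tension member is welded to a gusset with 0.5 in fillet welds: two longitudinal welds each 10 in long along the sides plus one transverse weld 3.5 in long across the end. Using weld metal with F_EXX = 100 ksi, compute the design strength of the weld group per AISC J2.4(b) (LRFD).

t_e = 0.707 × 0.5 = 0.3535 in.
R_nwl = 0.6 × 100 × 0.3535 × 20 = 424.2 kip (longitudinal, 2 welds).
R_nwt = 0.6 × 100 × 0.3535 × 3.5 = 74.23 kip (transverse, base value).
(i) R_nwl + R_nwt = 498.4 kip; (ii) 0.85 R_nwl + 1.5 R_nwt = 471.9 kip.
R_n = max = 498.4 kip [governs: (i)]; φR_n = 373.8 kip.

φR_n ≈ 374 kip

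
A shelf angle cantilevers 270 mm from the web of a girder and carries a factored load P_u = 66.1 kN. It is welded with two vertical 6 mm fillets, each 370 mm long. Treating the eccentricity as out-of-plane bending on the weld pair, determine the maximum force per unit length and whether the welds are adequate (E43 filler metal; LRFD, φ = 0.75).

E43XX → F_EXX = 430 MPa.
L_w = 2 × 370 = 740 mm; section modulus (unit throat) S = 2 × L²/6 = 45630 mm².
Direct shear f_v = P/L_w = 66.1×10³/740 = 89.32 N/mm.
Moment M = P × e = 66.1×10³ × 270 = 17847000 N·mm; bending f_b = M/S = 391.1 N/mm.
f_max = √(f_v² + f_b²) = √(89.32² + 391.1²) = 401.2 N/mm.
φr_n = 0.75 × 0.6 × 430 × (0.707 × 6) = 820.8 N/mm → adequate.

f_max ≈ 401 N/mm; adequate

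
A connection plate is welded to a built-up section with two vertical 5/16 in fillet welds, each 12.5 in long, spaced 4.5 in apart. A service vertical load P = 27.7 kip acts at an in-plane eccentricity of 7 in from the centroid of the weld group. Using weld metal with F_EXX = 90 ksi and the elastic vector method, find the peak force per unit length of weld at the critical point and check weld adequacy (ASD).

Total weld length L_w = 25 in. Treat welds as unit-width lines.
Polar moment about centroid: J = 2[d³/12 + d(b/2)²] = 2[12.5³/12 + 12.5×2.25²] = 452.1 in³.
Direct shear f_v = P/L_w = 27.7 / 25 = 1.108 kip/in (vertical).
Torsion M = P·e = 27.7 × 7 = 193.9 kip·in.
Critical point at (x, y) = (2.25, 6.25) from centroid. f_tx = M·y/J = 2.681 kip/in; f_ty = M·x/J = 0.965 kip/in.
Resultant f_max = √[f_tx² + (f_v + f_ty)²] = √[2.681² + (1.108 + 0.965)²] = 3.389 kip/in.
Capacity per unit length: r_n/Ω = (1/2.0) × 0.6 × 90 × (0.707 × 0.3125) = 5.965 kip/in.
3.389 ≤ 5.965 → adequate.

f_max ≈ 3.39 kip/in; adequate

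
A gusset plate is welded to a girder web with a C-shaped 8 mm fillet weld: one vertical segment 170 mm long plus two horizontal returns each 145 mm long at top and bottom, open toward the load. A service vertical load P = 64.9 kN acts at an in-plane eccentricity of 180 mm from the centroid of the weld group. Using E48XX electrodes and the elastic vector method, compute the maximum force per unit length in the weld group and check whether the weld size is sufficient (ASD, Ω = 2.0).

f_max ≈ 542 N/mm; adequate

E48XX → F_EXX = 480 MPa.
Total weld length L_w = 460 mm. Treat welds as unit-width lines.
Centroid: x̄ = 2×145×72.5 / 460 = 45.71 mm from the vertical weld.
Polar moment about centroid: J = I_x + I_y = [170³/12 + 2×145×85²] + [170×45.71² + 2(145³/12 + 145×26.79²)] = 3576000 mm³.
Direct shear f_v = P/L_w = 64.9×10³ / 460 = 141.1 N/mm (vertical).
Torsion M = P·e = 64.9×10³ × 180 = 11682000 N·mm.
Critical point at (x, y) = (99.29, 85) from centroid. f_tx = M·y/J = 277.7 N/mm; f_ty = M·x/J = 324.4 N/mm.
Resultant f_max = √[f_tx² + (f_v + f_ty)²] = √[277.7² + (141.1 + 324.4)²] = 542 N/mm.
Capacity per unit length: r_n/Ω = (1/2.0) × 0.6 × 480 × (0.707 × 8) = 814.5 N/mm.
542 ≤ 814.5 → adequate.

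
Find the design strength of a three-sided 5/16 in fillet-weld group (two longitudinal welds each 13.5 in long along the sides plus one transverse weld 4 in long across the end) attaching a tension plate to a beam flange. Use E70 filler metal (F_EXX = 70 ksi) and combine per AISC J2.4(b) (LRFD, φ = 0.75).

t_e = 0.707 × 0.3125 = 0.2209 in.
R_nwl = 0.6 × 70 × 0.2209 × 27 = 250.5 kip (longitudinal, 2 welds).
R_nwt = 0.6 × 70 × 0.2209 × 4 = 37.12 kip (transverse, base value).
(i) R_nwl + R_nwt = 287.7 kip; (ii) 0.85 R_nwl + 1.5 R_nwt = 268.6 kip.
R_n = max = 287.7 kip [governs: (i)]; φR_n = 215.7 kip.

φR_n ≈ 216 kip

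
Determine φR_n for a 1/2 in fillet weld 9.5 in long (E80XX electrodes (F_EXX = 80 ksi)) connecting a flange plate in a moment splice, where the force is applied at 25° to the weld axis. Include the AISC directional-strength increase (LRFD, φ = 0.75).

φR_n ≈ 138 kips

t_e = 0.707 × 0.5 = 0.3535 in; A_we = 0.3535 × 9.5 = 3.358 in².
Directional factor: 1.0 + 0.5 sin^1.5(25°) = 1.137.
F_nw = 0.6 × 80 × 1.137 = 54.59 ksi.
φR_n = 0.75 × 54.59 × 3.358 = 137.5 kips.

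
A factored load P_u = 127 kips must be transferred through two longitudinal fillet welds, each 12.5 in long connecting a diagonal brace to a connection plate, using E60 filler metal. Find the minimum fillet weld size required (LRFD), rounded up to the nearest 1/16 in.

E60XX → F_EXX = 60 ksi.
Total weld length L = 25 in.
Required throat t_e = P_u / (φ × 0.6 F_EXX × L) = 127 / (0.75 × 0.6 × 60 × 25) = 0.1881 in.
Required leg w = t_e / 0.707 = 0.2661 in → use 5/16 in.

w = 5/16 in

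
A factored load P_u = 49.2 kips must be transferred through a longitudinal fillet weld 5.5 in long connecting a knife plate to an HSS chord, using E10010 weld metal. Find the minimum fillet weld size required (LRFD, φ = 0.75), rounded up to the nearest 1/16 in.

w = 5/16 in

E100XX → F_EXX = 100 ksi.
Total weld length L = 5.5 in.
Required throat t_e = P_u / (φ × 0.6 F_EXX × L) = 49.2 / (0.75 × 0.6 × 100 × 5.5) = 0.1988 in.
Required leg w = t_e / 0.707 = 0.2812 in → use 5/16 in.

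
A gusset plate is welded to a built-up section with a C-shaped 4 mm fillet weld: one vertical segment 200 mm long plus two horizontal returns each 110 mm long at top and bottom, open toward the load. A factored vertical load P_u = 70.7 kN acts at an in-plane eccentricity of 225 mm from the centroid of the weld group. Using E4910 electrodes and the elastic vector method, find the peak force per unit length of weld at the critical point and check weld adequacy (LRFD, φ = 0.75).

f_max ≈ 720 N/mm; NOT adequate

E49XX → F_EXX = 490 MPa.
Total weld length L_w = 420 mm. Treat welds as unit-width lines.
Centroid: x̄ = 2×110×55 / 420 = 28.81 mm from the vertical weld.
Polar moment about centroid: J = I_x + I_y = [200³/12 + 2×110×100²] + [200×28.81² + 2(110³/12 + 110×26.19²)] = 3405000 mm³.
Direct shear f_v = P/L_w = 70.7×10³ / 420 = 168.3 N/mm (vertical).
Torsion M = P·e = 70.7×10³ × 225 = 15908000 N·mm.
Critical point at (x, y) = (81.19, 100) from centroid. f_tx = M·y/J = 467.1 N/mm; f_ty = M·x/J = 379.3 N/mm.
Resultant f_max = √[f_tx² + (f_v + f_ty)²] = √[467.1² + (168.3 + 379.3)²] = 719.8 N/mm.
Capacity per unit length: φr_n = 0.75 × 0.6 × 490 × (0.707 × 4) = 623.6 N/mm.
719.8 > 623.6 → NOT adequate.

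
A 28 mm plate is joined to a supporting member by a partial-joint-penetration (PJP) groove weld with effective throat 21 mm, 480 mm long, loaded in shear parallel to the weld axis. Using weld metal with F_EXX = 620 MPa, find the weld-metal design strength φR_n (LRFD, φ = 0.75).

φR_n ≈ 2810 kN

Effective throat (given) t_e = 21 mm.
A_we = 21 × 480 = 10080 mm².
F_nw = 0.6 F_EXX = 372 MPa.
φR_n = 0.75 × 372 × 10080 × 10⁻³ = 2812 kN.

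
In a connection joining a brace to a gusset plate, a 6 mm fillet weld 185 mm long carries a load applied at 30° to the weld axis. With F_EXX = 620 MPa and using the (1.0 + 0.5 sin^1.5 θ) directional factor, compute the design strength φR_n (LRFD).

t_e = 0.707 × 6 = 4.242 mm; A_we = 4.242 × 185 = 784.8 mm².
Directional factor: 1.0 + 0.5 sin^1.5(30°) = 1.177.
F_nw = 0.6 × 620 × 1.177 = 437.8 MPa.
φR_n = 0.75 × 437.8 × 784.8 × 10⁻³ = 257.7 kN.

φR_n ≈ 258 kN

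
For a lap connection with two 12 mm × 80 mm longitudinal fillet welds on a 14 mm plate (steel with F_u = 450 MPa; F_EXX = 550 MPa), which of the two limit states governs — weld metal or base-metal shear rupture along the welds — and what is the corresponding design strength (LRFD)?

t_e = 0.707 × 12 = 8.484 mm; L = 160 mm.
Weld metal: φR_n = 0.75 × 0.6 × 550 × 8.484 × 160 × 10⁻³ = 336 kN.
Base metal (shear rupture): φR_n = 0.75 × 0.6 × 450 × 14 × 160 × 10⁻³ = 453.6 kN.
Governing: weld metal.

φR_n ≈ 336 kN (weld metal governs)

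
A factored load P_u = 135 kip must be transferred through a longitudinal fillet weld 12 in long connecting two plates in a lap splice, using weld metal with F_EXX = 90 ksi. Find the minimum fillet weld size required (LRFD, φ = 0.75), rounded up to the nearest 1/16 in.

Total weld length L = 12 in.
Required throat t_e = P_u / (φ × 0.6 F_EXX × L) = 135 / (0.75 × 0.6 × 90 × 12) = 0.2778 in.
Required leg w = t_e / 0.707 = 0.3929 in → use 7/16 in.

w = 7/16 in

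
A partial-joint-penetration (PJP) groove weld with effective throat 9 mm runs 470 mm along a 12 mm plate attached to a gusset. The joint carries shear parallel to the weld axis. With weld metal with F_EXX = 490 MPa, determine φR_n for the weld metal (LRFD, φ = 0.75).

φR_n ≈ 933 kN

Effective throat (given) t_e = 9 mm.
A_we = 9 × 470 = 4230 mm².
F_nw = 0.6 F_EXX = 294 MPa.
φR_n = 0.75 × 294 × 4230 × 10⁻³ = 932.7 kN.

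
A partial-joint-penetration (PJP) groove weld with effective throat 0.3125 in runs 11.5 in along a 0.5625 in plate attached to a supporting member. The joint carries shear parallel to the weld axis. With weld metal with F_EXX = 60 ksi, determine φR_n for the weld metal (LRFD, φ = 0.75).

Effective throat (given) t_e = 0.3125 in.
A_we = 0.3125 × 11.5 = 3.594 in².
F_nw = 0.6 F_EXX = 36 ksi.
φR_n = 0.75 × 36 × 3.594 = 97.03 kip.

φR_n ≈ 97 kip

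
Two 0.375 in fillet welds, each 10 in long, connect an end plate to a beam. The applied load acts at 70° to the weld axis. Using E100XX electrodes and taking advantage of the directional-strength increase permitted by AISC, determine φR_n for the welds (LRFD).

E100XX → F_EXX = 100 ksi.
t_e = 0.707 × 0.375 = 0.2651 in; A_we = 0.2651 × 20 = 5.303 in².
Directional factor: 1.0 + 0.5 sin^1.5(70°) = 1.455.
F_nw = 0.6 × 100 × 1.455 = 87.33 ksi.
φR_n = 0.75 × 87.33 × 5.303 = 347.3 kip.

φR_n ≈ 347 kip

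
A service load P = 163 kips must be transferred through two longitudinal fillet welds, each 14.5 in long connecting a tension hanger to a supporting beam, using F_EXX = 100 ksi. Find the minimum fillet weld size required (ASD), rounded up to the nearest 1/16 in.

Total weld length L = 29 in.
Required throat t_e = P × Ω / (0.6 F_EXX × L) = 163 × 2.0 / (0.6 × 100 × 29) = 0.1874 in.
Required leg w = t_e / 0.707 = 0.265 in → use 5/16 in.

w = 5/16 in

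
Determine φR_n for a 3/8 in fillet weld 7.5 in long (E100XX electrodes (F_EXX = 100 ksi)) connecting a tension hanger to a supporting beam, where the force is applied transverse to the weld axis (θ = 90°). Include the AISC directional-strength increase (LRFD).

t_e = 0.707 × 0.375 = 0.2651 in; A_we = 0.2651 × 7.5 = 1.988 in².
Directional factor: 1.0 + 0.5 sin^1.5(90°) = 1.5.
F_nw = 0.6 × 100 × 1.5 = 90 ksi.
φR_n = 0.75 × 90 × 1.988 = 134.2 kips.

φR_n ≈ 134 kips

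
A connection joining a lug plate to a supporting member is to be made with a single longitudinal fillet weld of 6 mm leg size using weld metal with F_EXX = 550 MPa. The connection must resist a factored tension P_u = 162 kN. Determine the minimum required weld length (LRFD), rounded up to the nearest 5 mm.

L = 155 mm

Throat t_e = 0.707 × 6 = 4.242 mm.
φr_n = 0.75 × 0.6 × 550 × 4.242 × 10⁻³ = 1.05 kN/mm.
L_req = P_u / φr_n = 162 / 1.05 = 154.3 mm total.
Round up → use L = 155 mm.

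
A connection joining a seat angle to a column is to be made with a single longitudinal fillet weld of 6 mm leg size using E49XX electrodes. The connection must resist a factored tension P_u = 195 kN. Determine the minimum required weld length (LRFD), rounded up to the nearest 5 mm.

L = 210 mm

E49XX → F_EXX = 490 MPa.
Throat t_e = 0.707 × 6 = 4.242 mm.
φr_n = 0.75 × 0.6 × 490 × 4.242 × 10⁻³ = 0.9354 kN/mm.
L_req = P_u / φr_n = 195 / 0.9354 = 208.5 mm total.
Round up → use L = 210 mm.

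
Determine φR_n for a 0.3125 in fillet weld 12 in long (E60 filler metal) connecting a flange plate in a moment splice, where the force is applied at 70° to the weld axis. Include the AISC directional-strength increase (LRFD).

E60XX → F_EXX = 60 ksi.
t_e = 0.707 × 0.3125 = 0.2209 in; A_we = 0.2209 × 12 = 2.651 in².
Directional factor: 1.0 + 0.5 sin^1.5(70°) = 1.455.
F_nw = 0.6 × 60 × 1.455 = 52.4 ksi.
φR_n = 0.75 × 52.4 × 2.651 = 104.2 kips.

φR_n ≈ 104 kips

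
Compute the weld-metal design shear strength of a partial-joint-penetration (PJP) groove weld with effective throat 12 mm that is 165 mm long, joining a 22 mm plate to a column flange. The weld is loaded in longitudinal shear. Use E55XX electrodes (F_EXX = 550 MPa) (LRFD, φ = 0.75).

φR_n ≈ 490 kN

Effective throat (given) t_e = 12 mm.
A_we = 12 × 165 = 1980 mm².
F_nw = 0.6 F_EXX = 330 MPa.
φR_n = 0.75 × 330 × 1980 × 10⁻³ = 490 kN.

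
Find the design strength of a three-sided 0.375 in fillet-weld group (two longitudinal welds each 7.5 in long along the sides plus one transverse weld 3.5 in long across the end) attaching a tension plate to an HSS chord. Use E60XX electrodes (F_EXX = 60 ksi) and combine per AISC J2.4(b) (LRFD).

φR_n ≈ 132 kip

t_e = 0.707 × 0.375 = 0.2651 in.
R_nwl = 0.6 × 60 × 0.2651 × 15 = 143.2 kip (longitudinal, 2 welds).
R_nwt = 0.6 × 60 × 0.2651 × 3.5 = 33.41 kip (transverse, base value).
(i) R_nwl + R_nwt = 176.6 kip; (ii) 0.85 R_nwl + 1.5 R_nwt = 171.8 kip.
R_n = max = 176.6 kip [governs: (i)]; φR_n = 132.4 kip.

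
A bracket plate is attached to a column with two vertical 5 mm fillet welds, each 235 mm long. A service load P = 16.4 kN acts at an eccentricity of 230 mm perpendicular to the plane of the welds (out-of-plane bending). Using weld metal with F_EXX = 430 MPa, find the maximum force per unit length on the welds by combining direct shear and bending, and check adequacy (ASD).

L_w = 2 × 235 = 470 mm; section modulus (unit throat) S = 2 × L²/6 = 18410 mm².
Direct shear f_v = P/L_w = 16.4×10³/470 = 34.89 N/mm.
Moment M = P × e = 16.4×10³ × 230 = 3772000 N·mm; bending f_b = M/S = 204.9 N/mm.
f_max = √(f_v² + f_b²) = √(34.89² + 204.9²) = 207.9 N/mm.
r_n/Ω = (1/2.0) × 0.6 × 430 × (0.707 × 5) = 456 N/mm → adequate.

f_max ≈ 208 N/mm; adequate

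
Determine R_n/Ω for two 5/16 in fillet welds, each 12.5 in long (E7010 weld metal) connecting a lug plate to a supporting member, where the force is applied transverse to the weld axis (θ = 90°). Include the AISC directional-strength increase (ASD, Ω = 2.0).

R_n/Ω ≈ 174 kip

E70XX → F_EXX = 70 ksi.
t_e = 0.707 × 0.3125 = 0.2209 in; A_we = 0.2209 × 25 = 5.523 in².
Directional factor: 1.0 + 0.5 sin^1.5(90°) = 1.5.
F_nw = 0.6 × 70 × 1.5 = 63 ksi.
R_n/Ω = (63 × 5.523) / 2.0 = 174 kip.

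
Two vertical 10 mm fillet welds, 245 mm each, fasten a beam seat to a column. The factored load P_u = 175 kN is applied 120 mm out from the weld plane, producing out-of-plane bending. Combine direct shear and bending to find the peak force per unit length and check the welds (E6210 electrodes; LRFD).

E62XX → F_EXX = 620 MPa.
L_w = 2 × 245 = 490 mm; section modulus (unit throat) S = 2 × L²/6 = 20010 mm².
Direct shear f_v = P/L_w = 175×10³/490 = 357.1 N/mm.
Moment M = P × e = 175×10³ × 120 = 21000000 N·mm; bending f_b = M/S = 1050 N/mm.
f_max = √(f_v² + f_b²) = √(357.1² + 1050²) = 1109 N/mm.
φr_n = 0.75 × 0.6 × 620 × (0.707 × 10) = 1973 N/mm → adequate.

f_max ≈ 1110 N/mm; adequate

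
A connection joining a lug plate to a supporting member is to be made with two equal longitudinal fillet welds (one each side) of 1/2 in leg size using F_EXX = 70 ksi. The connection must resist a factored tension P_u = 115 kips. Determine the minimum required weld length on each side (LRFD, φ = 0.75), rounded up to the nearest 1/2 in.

Throat t_e = 0.707 × 0.5 = 0.3535 in.
φr_n = 0.75 × 0.6 × 70 × 0.3535 = 11.14 kips/in.
L_req = P_u / φr_n = 115 / 11.14 = 10.33 in total.
Per side: 10.33 / 2 = 5.164 in.
Round up → use L = 5.5 in on each side.

L = 5.5 in on each side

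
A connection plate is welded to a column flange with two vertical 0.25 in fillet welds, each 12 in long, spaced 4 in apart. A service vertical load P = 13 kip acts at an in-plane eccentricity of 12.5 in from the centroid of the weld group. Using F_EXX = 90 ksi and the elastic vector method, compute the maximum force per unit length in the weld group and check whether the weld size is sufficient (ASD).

f_max ≈ 2.89 kip/in; adequate

Total weld length L_w = 24 in. Treat welds as unit-width lines.
Polar moment about centroid: J = 2[d³/12 + d(b/2)²] = 2[12³/12 + 12×2²] = 384 in³.
Direct shear f_v = P/L_w = 13 / 24 = 0.5417 kip/in (vertical).
Torsion M = P·e = 13 × 12.5 = 162.5 kip·in.
Critical point at (x, y) = (2, 6) from centroid. f_tx = M·y/J = 2.539 kip/in; f_ty = M·x/J = 0.8464 kip/in.
Resultant f_max = √[f_tx² + (f_v + f_ty)²] = √[2.539² + (0.5417 + 0.8464)²] = 2.894 kip/in.
Capacity per unit length: r_n/Ω = (1/2.0) × 0.6 × 90 × (0.707 × 0.25) = 4.772 kip/in.
2.894 ≤ 4.772 → adequate.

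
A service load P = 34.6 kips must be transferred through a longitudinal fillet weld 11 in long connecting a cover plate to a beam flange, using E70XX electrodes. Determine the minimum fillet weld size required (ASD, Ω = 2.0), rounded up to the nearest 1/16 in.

w = 1/4 in

E70XX → F_EXX = 70 ksi.
Total weld length L = 11 in.
Required throat t_e = P × Ω / (0.6 F_EXX × L) = 34.6 × 2.0 / (0.6 × 70 × 11) = 0.1498 in.
Required leg w = t_e / 0.707 = 0.2119 in → use 1/4 in.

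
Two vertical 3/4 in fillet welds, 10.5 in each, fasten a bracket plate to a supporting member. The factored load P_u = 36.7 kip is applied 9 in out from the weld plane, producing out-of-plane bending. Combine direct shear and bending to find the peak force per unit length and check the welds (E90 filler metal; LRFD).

E90XX → F_EXX = 90 ksi.
L_w = 2 × 10.5 = 21 in; section modulus (unit throat) S = 2 × L²/6 = 36.75 in².
Direct shear f_v = P/L_w = 36.7/21 = 1.748 kip/in.
Moment M = P × e = 36.7 × 9 = 330.3 kip·in; bending f_b = M/S = 8.988 kip/in.
f_max = √(f_v² + f_b²) = √(1.748² + 8.988²) = 9.156 kip/in.
φr_n = 0.75 × 0.6 × 90 × (0.707 × 0.75) = 21.48 kip/in → adequate.

f_max ≈ 9.16 kip/in; adequate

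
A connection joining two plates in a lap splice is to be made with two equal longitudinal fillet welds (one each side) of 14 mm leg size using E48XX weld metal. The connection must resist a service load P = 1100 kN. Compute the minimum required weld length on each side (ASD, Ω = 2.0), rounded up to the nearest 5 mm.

E48XX → F_EXX = 480 MPa.
Throat t_e = 0.707 × 14 = 9.898 mm.
r_n/Ω = (0.6 × 480 × 9.898) / 2.0 = 1425 N/mm = 1.425 kN/mm.
L_req = P / (r_n/Ω) = 1100 / 1.425 = 771.8 mm total.
Per side: 771.8 / 2 = 385.9 mm.
Round up → use L = 390 mm on each side.

L = 390 mm on each side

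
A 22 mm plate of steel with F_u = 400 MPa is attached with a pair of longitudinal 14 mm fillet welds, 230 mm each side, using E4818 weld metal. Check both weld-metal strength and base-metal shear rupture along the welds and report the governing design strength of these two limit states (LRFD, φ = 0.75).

φR_n ≈ 983 kN (weld metal governs)

E48XX → F_EXX = 480 MPa.
t_e = 0.707 × 14 = 9.898 mm; L = 460 mm.
Weld metal: φR_n = 0.75 × 0.6 × 480 × 9.898 × 460 × 10⁻³ = 983.5 kN.
Base metal (shear rupture): φR_n = 0.75 × 0.6 × 400 × 22 × 460 × 10⁻³ = 1822 kN.
Governing: weld metal.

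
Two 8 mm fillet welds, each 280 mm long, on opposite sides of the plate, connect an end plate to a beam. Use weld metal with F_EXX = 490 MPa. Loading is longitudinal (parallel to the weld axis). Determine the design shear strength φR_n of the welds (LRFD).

Effective throat t_e = 0.707 × 8 = 5.656 mm.
Total length L = 560 mm; A_we = 5.656 × 560 = 3167 mm².
F_nw = 0.6 F_EXX = 0.6 × 490 = 294 MPa.
φR_n = 0.75 × 294 × 3167 × 10⁻³ = 698.4 kN.

φR_n ≈ 698 kN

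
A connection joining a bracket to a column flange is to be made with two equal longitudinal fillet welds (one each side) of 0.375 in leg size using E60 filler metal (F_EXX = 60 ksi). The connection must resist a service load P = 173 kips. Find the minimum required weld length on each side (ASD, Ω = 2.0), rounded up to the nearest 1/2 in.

Throat t_e = 0.707 × 0.375 = 0.2651 in.
r_n/Ω = (0.6 × 60 × 0.2651) / 2.0 = 4.772 kip/in.
L_req = P / (r_n/Ω) = 173 / 4.772 = 36.25 in total.
Per side: 36.25 / 2 = 18.13 in.
Round up → use L = 18.5 in on each side.

L = 18.5 in on each side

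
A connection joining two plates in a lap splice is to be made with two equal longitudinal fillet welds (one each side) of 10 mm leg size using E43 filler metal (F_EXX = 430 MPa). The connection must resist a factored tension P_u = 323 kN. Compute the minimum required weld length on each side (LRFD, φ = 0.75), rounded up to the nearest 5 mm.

L = 120 mm on each side

Throat t_e = 0.707 × 10 = 7.07 mm.
φr_n = 0.75 × 0.6 × 430 × 7.07 × 10⁻³ = 1.368 kN/mm.
L_req = P_u / φr_n = 323 / 1.368 = 236.1 mm total.
Per side: 236.1 / 2 = 118.1 mm.
Round up → use L = 120 mm on each side.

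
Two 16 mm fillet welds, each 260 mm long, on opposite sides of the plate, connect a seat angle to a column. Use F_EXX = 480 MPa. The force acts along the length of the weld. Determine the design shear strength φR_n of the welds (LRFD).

Effective throat t_e = 0.707 × 16 = 11.31 mm.
Total length L = 520 mm; A_we = 11.31 × 520 = 5882 mm².
F_nw = 0.6 F_EXX = 0.6 × 480 = 288 MPa.
φR_n = 0.75 × 288 × 5882 × 10⁻³ = 1271 kN.

φR_n ≈ 1270 kN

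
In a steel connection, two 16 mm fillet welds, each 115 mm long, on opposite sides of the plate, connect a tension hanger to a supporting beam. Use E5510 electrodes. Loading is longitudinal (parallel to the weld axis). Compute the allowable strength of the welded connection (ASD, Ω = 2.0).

R_n/Ω ≈ 429 kN

E55XX → F_EXX = 550 MPa.
Effective throat t_e = 0.707 × 16 = 11.31 mm.
Total length L = 230 mm; A_we = 11.31 × 230 = 2602 mm².
F_nw = 0.6 F_EXX = 0.6 × 550 = 330 MPa.
R_n = 330 × 2602 × 10⁻³ = 858.6 kN; R_n/Ω = 858.6/2.0 = 429.3 kN.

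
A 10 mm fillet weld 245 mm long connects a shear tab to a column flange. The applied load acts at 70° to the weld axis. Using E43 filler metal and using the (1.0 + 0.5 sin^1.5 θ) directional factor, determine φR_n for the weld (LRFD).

φR_n ≈ 488 kN

E43XX → F_EXX = 430 MPa.
t_e = 0.707 × 10 = 7.07 mm; A_we = 7.07 × 245 = 1732 mm².
Directional factor: 1.0 + 0.5 sin^1.5(70°) = 1.455.
F_nw = 0.6 × 430 × 1.455 = 375.5 MPa.
φR_n = 0.75 × 375.5 × 1732 × 10⁻³ = 487.8 kN.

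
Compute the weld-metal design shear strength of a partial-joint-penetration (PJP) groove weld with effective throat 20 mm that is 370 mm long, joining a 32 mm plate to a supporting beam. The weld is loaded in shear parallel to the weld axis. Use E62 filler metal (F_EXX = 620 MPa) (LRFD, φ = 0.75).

Effective throat (given) t_e = 20 mm.
A_we = 20 × 370 = 7400 mm².
F_nw = 0.6 F_EXX = 372 MPa.
φR_n = 0.75 × 372 × 7400 × 10⁻³ = 2065 kN.

φR_n ≈ 2060 kN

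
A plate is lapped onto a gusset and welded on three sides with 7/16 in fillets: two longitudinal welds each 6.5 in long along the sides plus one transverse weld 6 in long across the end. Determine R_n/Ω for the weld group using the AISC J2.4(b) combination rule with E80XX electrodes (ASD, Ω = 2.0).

E80XX → F_EXX = 80 ksi.
t_e = 0.707 × 0.4375 = 0.3093 in.
R_nwl = 0.6 × 80 × 0.3093 × 13 = 193 kips (longitudinal, 2 welds).
R_nwt = 0.6 × 80 × 0.3093 × 6 = 89.08 kips (transverse, base value).
(i) R_nwl + R_nwt = 282.1 kips; (ii) 0.85 R_nwl + 1.5 R_nwt = 297.7 kips.
R_n = max = 297.7 kips [governs: (ii)]; R_n/Ω = 148.8 kips.

R_n/Ω ≈ 149 kips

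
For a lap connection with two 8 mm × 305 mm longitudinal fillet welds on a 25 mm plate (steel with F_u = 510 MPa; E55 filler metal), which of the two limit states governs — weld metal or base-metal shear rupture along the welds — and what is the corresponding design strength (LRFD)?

φR_n ≈ 854 kN (weld metal governs)

E55XX → F_EXX = 550 MPa.
t_e = 0.707 × 8 = 5.656 mm; L = 610 mm.
Weld metal: φR_n = 0.75 × 0.6 × 550 × 5.656 × 610 × 10⁻³ = 853.9 kN.
Base metal (shear rupture): φR_n = 0.75 × 0.6 × 510 × 25 × 610 × 10⁻³ = 3500 kN.
Governing: weld metal.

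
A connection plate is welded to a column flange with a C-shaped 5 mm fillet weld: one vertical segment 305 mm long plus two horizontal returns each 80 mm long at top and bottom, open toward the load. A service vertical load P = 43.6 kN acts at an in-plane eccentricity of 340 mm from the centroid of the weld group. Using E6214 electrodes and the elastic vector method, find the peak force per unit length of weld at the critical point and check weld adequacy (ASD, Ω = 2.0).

E62XX → F_EXX = 620 MPa.
Total weld length L_w = 465 mm. Treat welds as unit-width lines.
Centroid: x̄ = 2×80×40 / 465 = 13.76 mm from the vertical weld.
Polar moment about centroid: J = I_x + I_y = [305³/12 + 2×80×152.5²] + [305×13.76² + 2(80³/12 + 80×26.24²)] = 6339000 mm³.
Direct shear f_v = P/L_w = 43.6×10³ / 465 = 93.76 N/mm (vertical).
Torsion M = P·e = 43.6×10³ × 340 = 14824000 N·mm.
Critical point at (x, y) = (66.24, 152.5) from centroid. f_tx = M·y/J = 356.6 N/mm; f_ty = M·x/J = 154.9 N/mm.
Resultant f_max = √[f_tx² + (f_v + f_ty)²] = √[356.6² + (93.76 + 154.9)²] = 434.8 N/mm.
Capacity per unit length: r_n/Ω = (1/2.0) × 0.6 × 620 × (0.707 × 5) = 657.5 N/mm.
434.8 ≤ 657.5 → adequate.

f_max ≈ 435 N/mm; adequate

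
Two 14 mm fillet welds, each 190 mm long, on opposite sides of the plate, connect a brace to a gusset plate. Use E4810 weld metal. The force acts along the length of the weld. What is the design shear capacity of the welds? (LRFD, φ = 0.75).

φR_n ≈ 812 kN

E48XX → F_EXX = 480 MPa.
Effective throat t_e = 0.707 × 14 = 9.898 mm.
Total length L = 380 mm; A_we = 9.898 × 380 = 3761 mm².
F_nw = 0.6 F_EXX = 0.6 × 480 = 288 MPa.
φR_n = 0.75 × 288 × 3761 × 10⁻³ = 812.4 kN.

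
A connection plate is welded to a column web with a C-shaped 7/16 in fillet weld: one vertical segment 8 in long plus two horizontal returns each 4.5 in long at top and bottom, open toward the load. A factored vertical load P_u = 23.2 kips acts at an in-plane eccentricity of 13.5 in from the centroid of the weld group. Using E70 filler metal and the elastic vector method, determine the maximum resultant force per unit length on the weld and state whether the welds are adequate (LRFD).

E70XX → F_EXX = 70 ksi.
Total weld length L_w = 17 in. Treat welds as unit-width lines.
Centroid: x̄ = 2×4.5×2.25 / 17 = 1.191 in from the vertical weld.
Polar moment about centroid: J = I_x + I_y = [8³/12 + 2×4.5×4²] + [8×1.191² + 2(4.5³/12 + 4.5×1.059²)] = 223.3 in³.
Direct shear f_v = P/L_w = 23.2 / 17 = 1.365 kip/in (vertical).
Torsion M = P·e = 23.2 × 13.5 = 313.2 kip·in.
Critical point at (x, y) = (3.309, 4) from centroid. f_tx = M·y/J = 5.611 kip/in; f_ty = M·x/J = 4.641 kip/in.
Resultant f_max = √[f_tx² + (f_v + f_ty)²] = √[5.611² + (1.365 + 4.641)²] = 8.219 kip/in.
Capacity per unit length: φr_n = 0.75 × 0.6 × 70 × (0.707 × 0.4375) = 9.743 kip/in.
8.219 ≤ 9.743 → adequate.

f_max ≈ 8.22 kip/in; adequate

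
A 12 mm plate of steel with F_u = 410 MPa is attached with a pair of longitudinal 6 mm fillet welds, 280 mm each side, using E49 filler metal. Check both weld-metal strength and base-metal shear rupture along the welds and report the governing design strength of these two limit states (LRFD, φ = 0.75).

φR_n ≈ 524 kN (weld metal governs)

E49XX → F_EXX = 490 MPa.
t_e = 0.707 × 6 = 4.242 mm; L = 560 mm.
Weld metal: φR_n = 0.75 × 0.6 × 490 × 4.242 × 560 × 10⁻³ = 523.8 kN.
Base metal (shear rupture): φR_n = 0.75 × 0.6 × 410 × 12 × 560 × 10⁻³ = 1240 kN.
Governing: weld metal.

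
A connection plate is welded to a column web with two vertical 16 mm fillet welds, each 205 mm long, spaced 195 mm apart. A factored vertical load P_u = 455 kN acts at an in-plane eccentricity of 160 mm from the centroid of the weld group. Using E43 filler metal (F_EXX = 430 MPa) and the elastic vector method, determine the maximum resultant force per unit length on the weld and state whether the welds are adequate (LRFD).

Total weld length L_w = 410 mm. Treat welds as unit-width lines.
Polar moment about centroid: J = 2[d³/12 + d(b/2)²] = 2[205³/12 + 205×97.5²] = 5333000 mm³.
Direct shear f_v = P/L_w = 455×10³ / 410 = 1110 N/mm (vertical).
Torsion M = P·e = 455×10³ × 160 = 72800000 N·mm.
Critical point at (x, y) = (97.5, 102.5) from centroid. f_tx = M·y/J = 1399 N/mm; f_ty = M·x/J = 1331 N/mm.
Resultant f_max = √[f_tx² + (f_v + f_ty)²] = √[1399² + (1110 + 1331)²] = 2813 N/mm.
Capacity per unit length: φr_n = 0.75 × 0.6 × 430 × (0.707 × 16) = 2189 N/mm.
2813 > 2189 → NOT adequate.

f_max ≈ 2810 N/mm; NOT adequate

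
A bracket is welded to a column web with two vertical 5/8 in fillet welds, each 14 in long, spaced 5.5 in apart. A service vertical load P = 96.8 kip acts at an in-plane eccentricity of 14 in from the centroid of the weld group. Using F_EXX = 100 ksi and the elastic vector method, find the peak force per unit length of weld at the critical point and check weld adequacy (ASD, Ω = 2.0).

Total weld length L_w = 28 in. Treat welds as unit-width lines.
Polar moment about centroid: J = 2[d³/12 + d(b/2)²] = 2[14³/12 + 14×2.75²] = 669.1 in³.
Direct shear f_v = P/L_w = 96.8 / 28 = 3.457 kip/in (vertical).
Torsion M = P·e = 96.8 × 14 = 1355.2 kip·in.
Critical point at (x, y) = (2.75, 7) from centroid. f_tx = M·y/J = 14.18 kip/in; f_ty = M·x/J = 5.57 kip/in.
Resultant f_max = √[f_tx² + (f_v + f_ty)²] = √[14.18² + (3.457 + 5.57)²] = 16.81 kip/in.
Capacity per unit length: r_n/Ω = (1/2.0) × 0.6 × 100 × (0.707 × 0.625) = 13.26 kip/in.
16.81 > 13.26 → NOT adequate.

f_max ≈ 16.8 kip/in; NOT adequate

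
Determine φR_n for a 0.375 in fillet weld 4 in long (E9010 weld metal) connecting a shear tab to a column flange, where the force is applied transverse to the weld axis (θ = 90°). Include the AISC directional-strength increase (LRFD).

φR_n ≈ 64.4 kips

E90XX → F_EXX = 90 ksi.
t_e = 0.707 × 0.375 = 0.2651 in; A_we = 0.2651 × 4 = 1.06 in².
Directional factor: 1.0 + 0.5 sin^1.5(90°) = 1.5.
F_nw = 0.6 × 90 × 1.5 = 81 ksi.
φR_n = 0.75 × 81 × 1.06 = 64.43 kips.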